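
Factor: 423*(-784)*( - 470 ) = 155867040 = 2^5*3^2*5^1*7^2*47^2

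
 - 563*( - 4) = 2252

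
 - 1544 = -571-973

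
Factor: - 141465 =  - 3^1*5^1*9431^1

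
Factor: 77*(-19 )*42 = -61446 = -  2^1*3^1*7^2*11^1*19^1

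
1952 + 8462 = 10414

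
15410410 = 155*99422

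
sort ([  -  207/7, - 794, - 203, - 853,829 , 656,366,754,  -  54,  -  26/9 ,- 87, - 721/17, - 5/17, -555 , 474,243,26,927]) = [ - 853,- 794, - 555, - 203,  -  87,  -  54,- 721/17,  -  207/7, - 26/9,  -  5/17,26,243 , 366, 474, 656,754,829,927] 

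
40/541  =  40/541=0.07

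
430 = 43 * 10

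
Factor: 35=5^1*7^1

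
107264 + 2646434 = 2753698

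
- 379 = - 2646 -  - 2267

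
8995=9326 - 331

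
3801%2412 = 1389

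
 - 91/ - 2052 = 91/2052  =  0.04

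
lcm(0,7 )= 0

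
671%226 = 219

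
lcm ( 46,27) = 1242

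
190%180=10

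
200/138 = 1 + 31/69 = 1.45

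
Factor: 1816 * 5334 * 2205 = 21358829520 = 2^4 * 3^3 * 5^1 * 7^3*127^1*227^1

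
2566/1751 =1 + 815/1751  =  1.47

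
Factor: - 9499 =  - 7^1*23^1*59^1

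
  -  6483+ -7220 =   -  13703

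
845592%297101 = 251390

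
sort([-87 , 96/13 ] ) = [ -87,  96/13] 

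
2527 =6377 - 3850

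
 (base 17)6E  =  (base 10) 116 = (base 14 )84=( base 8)164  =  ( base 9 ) 138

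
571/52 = 571/52 = 10.98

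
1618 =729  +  889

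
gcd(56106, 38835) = 9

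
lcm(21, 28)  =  84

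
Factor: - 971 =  - 971^1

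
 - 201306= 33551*(  -  6) 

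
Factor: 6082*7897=2^1*53^1*149^1*3041^1=48029554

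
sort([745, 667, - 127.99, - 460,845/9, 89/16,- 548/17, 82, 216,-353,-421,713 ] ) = [ - 460 , - 421,-353,  -  127.99, - 548/17,89/16 , 82, 845/9, 216, 667 , 713, 745]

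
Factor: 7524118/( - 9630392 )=  -  2^(-2)*7^1*79^1 * 6803^1*1203799^ ( - 1) = - 3762059/4815196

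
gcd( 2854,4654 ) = 2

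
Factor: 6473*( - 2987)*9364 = -2^2*29^1*103^1*2341^1*6473^1 = -  181051544764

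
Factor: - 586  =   -2^1*293^1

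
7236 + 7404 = 14640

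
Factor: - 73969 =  - 7^1*10567^1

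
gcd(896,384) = 128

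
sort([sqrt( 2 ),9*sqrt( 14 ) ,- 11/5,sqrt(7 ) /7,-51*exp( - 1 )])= [-51*exp( - 1), - 11/5, sqrt( 7)/7,  sqrt( 2), 9*sqrt ( 14 )]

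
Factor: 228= 2^2*3^1*19^1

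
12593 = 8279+4314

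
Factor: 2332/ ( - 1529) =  - 212/139 = - 2^2*53^1*139^(  -  1 )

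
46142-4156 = 41986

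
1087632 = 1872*581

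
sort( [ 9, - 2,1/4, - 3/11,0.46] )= [ - 2,- 3/11,  1/4,0.46,9 ]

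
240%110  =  20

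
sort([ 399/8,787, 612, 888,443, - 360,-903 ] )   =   [ - 903, - 360, 399/8 , 443,612 , 787, 888]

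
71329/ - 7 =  - 71329/7 = - 10189.86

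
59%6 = 5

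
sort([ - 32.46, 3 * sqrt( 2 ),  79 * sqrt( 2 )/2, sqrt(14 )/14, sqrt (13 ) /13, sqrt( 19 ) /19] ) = [ - 32.46, sqrt( 19 )/19, sqrt( 14 )/14, sqrt( 13)/13  ,  3*sqrt ( 2 ), 79*sqrt( 2)/2] 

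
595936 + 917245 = 1513181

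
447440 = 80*5593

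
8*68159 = 545272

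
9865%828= 757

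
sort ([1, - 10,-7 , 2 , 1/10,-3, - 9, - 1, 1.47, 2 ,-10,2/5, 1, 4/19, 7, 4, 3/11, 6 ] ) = [ - 10,  -  10,-9,-7, - 3,-1, 1/10, 4/19,  3/11,2/5,1,1,  1.47,2,2, 4, 6,7]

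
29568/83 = 29568/83 = 356.24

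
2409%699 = 312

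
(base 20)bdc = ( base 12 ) 2854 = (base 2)1001001000000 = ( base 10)4672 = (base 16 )1240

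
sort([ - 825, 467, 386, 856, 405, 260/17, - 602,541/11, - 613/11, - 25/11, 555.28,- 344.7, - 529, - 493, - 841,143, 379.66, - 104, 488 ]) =[- 841, - 825, - 602,-529, - 493 , - 344.7,  -  104, -613/11, - 25/11, 260/17,541/11,143, 379.66,386, 405, 467, 488, 555.28 , 856]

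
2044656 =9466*216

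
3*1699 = 5097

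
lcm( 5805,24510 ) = 220590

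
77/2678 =77/2678 = 0.03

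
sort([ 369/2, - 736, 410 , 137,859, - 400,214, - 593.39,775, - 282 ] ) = [ - 736,-593.39 ,-400 , - 282,  137,369/2,214,410,775, 859]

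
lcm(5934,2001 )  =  172086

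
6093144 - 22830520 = -16737376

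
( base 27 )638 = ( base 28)5jb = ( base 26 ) 6fh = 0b1000101101111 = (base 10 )4463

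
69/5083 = 3/221 = 0.01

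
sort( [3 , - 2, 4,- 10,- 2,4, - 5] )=[-10,-5, - 2,  -  2,3, 4,4]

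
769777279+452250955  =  1222028234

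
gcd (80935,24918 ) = 1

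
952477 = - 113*(-8429 ) 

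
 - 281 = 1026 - 1307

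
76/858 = 38/429 = 0.09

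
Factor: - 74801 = -131^1*571^1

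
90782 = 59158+31624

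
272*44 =11968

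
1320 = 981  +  339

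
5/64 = 5/64 = 0.08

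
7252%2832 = 1588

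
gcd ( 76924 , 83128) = 4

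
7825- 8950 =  - 1125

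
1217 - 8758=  - 7541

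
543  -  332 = 211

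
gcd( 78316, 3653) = 1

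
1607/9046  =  1607/9046 = 0.18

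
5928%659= 656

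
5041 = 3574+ 1467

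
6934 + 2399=9333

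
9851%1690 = 1401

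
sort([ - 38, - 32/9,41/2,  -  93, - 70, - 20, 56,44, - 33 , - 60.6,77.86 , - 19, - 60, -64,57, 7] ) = [ - 93,- 70 , - 64, -60.6, - 60, - 38, - 33, -20, - 19, - 32/9,7,41/2,44, 56, 57,77.86 ]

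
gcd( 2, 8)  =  2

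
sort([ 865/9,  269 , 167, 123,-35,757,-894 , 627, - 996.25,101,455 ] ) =[-996.25, - 894,-35,865/9,101,123, 167 , 269,455,627,757]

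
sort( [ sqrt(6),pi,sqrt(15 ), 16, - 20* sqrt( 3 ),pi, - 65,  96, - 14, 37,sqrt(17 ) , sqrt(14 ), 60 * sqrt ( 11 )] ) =[ -65,  -  20*sqrt( 3),-14,sqrt(6),pi,pi, sqrt(14),sqrt( 15),  sqrt( 17) , 16 , 37 , 96,60 * sqrt( 11) ] 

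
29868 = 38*786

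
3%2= 1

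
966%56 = 14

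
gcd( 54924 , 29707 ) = 1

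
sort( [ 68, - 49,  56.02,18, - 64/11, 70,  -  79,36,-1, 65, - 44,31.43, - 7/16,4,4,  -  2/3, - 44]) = [ - 79, - 49, - 44, - 44,-64/11, - 1,  -  2/3, - 7/16, 4, 4,18,31.43,36, 56.02 , 65,68,70]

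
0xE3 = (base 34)6N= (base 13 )146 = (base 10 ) 227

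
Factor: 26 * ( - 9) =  - 234 = - 2^1*3^2*13^1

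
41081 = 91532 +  - 50451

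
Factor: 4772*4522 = 21578984 = 2^3* 7^1 *17^1*19^1*1193^1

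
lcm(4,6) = 12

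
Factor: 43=43^1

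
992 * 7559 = 7498528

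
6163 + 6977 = 13140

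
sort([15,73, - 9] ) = [ - 9,15,73]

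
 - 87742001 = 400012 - 88142013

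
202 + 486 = 688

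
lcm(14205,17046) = 85230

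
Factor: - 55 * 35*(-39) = 3^1 * 5^2 * 7^1*11^1*13^1 = 75075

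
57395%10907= 2860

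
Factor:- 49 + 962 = 11^1 * 83^1 = 913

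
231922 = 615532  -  383610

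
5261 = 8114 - 2853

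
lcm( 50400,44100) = 352800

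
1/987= 1/987  =  0.00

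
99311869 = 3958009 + 95353860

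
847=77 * 11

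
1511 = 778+733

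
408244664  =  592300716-184056052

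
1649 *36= 59364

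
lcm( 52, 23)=1196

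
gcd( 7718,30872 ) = 7718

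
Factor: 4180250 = 2^1* 5^3 * 23^1*727^1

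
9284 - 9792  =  -508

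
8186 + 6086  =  14272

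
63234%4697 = 2173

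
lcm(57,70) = 3990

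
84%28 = 0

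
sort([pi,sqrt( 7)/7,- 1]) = [ - 1, sqrt(7)/7,  pi ]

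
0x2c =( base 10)44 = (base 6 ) 112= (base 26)1i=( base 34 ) 1A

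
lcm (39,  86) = 3354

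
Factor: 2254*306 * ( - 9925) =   -  6845510700=-  2^2*3^2*5^2 * 7^2*17^1  *  23^1*397^1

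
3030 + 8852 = 11882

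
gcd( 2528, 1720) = 8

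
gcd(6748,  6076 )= 28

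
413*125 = 51625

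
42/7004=21/3502 = 0.01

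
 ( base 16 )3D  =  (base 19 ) 34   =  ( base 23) 2f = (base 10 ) 61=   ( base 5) 221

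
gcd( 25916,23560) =2356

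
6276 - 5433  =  843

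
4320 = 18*240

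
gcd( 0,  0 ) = 0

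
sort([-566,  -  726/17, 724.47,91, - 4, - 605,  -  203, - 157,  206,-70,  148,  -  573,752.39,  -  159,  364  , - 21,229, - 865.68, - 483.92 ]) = [ - 865.68 , - 605,  -  573,  -  566, - 483.92 ,-203,  -  159 ,  -  157 ,- 70, - 726/17, - 21, - 4, 91,148,206,229,  364,  724.47, 752.39]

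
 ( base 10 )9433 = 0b10010011011001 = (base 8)22331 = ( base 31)9P9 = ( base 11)70a6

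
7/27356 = 1/3908 = 0.00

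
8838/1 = 8838 = 8838.00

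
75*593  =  44475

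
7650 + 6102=13752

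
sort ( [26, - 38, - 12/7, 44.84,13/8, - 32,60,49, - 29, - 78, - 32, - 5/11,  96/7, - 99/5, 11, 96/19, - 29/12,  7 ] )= [  -  78, - 38, - 32,-32, - 29, - 99/5, - 29/12 , - 12/7, - 5/11,13/8,  96/19,  7,  11, 96/7,26 , 44.84,  49,60]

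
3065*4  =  12260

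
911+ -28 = 883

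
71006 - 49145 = 21861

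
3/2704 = 3/2704 = 0.00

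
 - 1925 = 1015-2940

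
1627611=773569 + 854042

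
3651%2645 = 1006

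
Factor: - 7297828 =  - 2^2 *17^2 * 59^1*107^1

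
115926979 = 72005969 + 43921010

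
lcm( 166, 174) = 14442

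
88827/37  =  88827/37 = 2400.73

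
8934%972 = 186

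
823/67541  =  823/67541 =0.01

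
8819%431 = 199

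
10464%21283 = 10464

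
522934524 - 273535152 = 249399372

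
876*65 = 56940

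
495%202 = 91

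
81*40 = 3240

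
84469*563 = 47556047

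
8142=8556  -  414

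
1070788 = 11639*92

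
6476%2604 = 1268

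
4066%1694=678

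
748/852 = 187/213 = 0.88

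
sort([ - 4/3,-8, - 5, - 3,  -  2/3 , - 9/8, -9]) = [ - 9,-8, - 5,- 3, - 4/3,  -  9/8, - 2/3 ]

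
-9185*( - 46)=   422510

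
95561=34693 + 60868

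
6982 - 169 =6813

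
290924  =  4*72731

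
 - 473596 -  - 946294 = 472698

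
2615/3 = 871 + 2/3   =  871.67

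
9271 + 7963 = 17234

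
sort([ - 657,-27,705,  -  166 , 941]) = [ - 657, - 166,-27, 705, 941]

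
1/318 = 1/318  =  0.00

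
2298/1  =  2298=2298.00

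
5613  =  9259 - 3646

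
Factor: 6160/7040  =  7/8  =  2^( - 3 )*7^1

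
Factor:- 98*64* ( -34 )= 2^8*7^2*17^1= 213248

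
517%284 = 233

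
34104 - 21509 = 12595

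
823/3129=823/3129 = 0.26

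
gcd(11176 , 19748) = 4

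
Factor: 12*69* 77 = 2^2 *3^2*7^1*11^1*23^1 = 63756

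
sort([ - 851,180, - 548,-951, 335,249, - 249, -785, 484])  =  [ - 951, - 851, - 785, -548,  -  249,  180,249,  335,484 ]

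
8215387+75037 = 8290424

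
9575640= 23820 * 402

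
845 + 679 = 1524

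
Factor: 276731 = 7^1*13^1*3041^1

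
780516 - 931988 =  - 151472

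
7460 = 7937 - 477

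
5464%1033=299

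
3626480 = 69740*52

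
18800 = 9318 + 9482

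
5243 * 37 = 193991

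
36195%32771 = 3424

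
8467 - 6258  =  2209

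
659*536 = 353224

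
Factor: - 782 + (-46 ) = - 828 = - 2^2*3^2*23^1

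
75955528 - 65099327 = 10856201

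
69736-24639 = 45097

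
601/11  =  601/11=54.64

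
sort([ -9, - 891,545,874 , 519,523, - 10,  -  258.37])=[-891 ,  -  258.37,-10,  -  9, 519,523, 545, 874]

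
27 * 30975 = 836325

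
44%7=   2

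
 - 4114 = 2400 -6514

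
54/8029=54/8029= 0.01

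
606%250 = 106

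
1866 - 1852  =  14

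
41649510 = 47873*870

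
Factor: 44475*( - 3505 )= - 3^1*5^3*593^1*701^1 = - 155884875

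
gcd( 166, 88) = 2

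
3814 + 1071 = 4885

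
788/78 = 394/39 = 10.10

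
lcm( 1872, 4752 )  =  61776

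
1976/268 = 494/67 = 7.37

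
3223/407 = 7 + 34/37 = 7.92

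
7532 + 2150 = 9682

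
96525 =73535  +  22990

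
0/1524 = 0 = 0.00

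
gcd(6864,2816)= 176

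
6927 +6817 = 13744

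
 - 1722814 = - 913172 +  -809642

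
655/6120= 131/1224 = 0.11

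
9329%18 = 5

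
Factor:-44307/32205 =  - 14769/10735 = - 3^3 * 5^ ( - 1)*19^( - 1)*113^( - 1 ) * 547^1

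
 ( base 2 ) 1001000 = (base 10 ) 72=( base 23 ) 33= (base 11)66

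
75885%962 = 849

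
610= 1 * 610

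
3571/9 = 396+7/9= 396.78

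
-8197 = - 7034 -1163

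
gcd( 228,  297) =3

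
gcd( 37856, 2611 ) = 7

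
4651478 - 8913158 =-4261680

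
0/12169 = 0 = 0.00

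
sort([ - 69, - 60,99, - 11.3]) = [-69, - 60, - 11.3, 99] 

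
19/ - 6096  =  -19/6096 =- 0.00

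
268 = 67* 4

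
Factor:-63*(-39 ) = 3^3*7^1 * 13^1 = 2457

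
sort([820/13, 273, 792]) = [ 820/13, 273,792]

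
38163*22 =839586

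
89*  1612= 143468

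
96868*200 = 19373600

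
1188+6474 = 7662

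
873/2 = 873/2 = 436.50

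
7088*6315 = 44760720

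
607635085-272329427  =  335305658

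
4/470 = 2/235 = 0.01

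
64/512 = 1/8 = 0.12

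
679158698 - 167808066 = 511350632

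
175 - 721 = -546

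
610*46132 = 28140520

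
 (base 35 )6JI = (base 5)224113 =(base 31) 8B4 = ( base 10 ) 8033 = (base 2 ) 1111101100001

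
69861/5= 13972+ 1/5  =  13972.20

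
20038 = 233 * 86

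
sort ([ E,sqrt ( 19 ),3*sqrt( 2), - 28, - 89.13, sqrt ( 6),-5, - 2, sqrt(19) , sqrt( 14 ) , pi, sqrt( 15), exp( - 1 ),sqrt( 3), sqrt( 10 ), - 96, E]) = [ - 96, - 89.13, - 28, - 5,-2, exp( - 1 ),sqrt(3),sqrt( 6 ) , E,E,  pi,sqrt(10),sqrt( 14 ), sqrt( 15),3*sqrt( 2),sqrt (19 ),sqrt(19)]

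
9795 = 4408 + 5387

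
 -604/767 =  - 604/767 = - 0.79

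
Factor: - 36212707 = - 1801^1*20107^1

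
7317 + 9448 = 16765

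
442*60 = 26520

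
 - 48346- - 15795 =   -  32551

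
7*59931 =419517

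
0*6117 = 0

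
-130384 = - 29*4496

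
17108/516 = 33+20/129 = 33.16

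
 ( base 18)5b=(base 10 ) 101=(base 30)3b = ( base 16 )65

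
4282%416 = 122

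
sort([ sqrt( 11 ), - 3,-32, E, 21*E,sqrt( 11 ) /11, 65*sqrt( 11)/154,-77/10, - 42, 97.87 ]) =[-42, -32, - 77/10,-3, sqrt( 11 )/11, 65* sqrt ( 11 ) /154,E, sqrt( 11), 21*E,97.87 ]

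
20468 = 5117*4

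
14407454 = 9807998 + 4599456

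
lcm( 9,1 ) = 9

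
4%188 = 4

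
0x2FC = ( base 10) 764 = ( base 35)lt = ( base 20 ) 1i4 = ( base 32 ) NS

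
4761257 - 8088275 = -3327018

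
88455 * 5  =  442275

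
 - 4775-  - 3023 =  - 1752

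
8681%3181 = 2319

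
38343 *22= 843546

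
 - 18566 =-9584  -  8982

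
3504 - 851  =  2653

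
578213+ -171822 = 406391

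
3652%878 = 140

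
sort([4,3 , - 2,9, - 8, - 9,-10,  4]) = [ - 10 , - 9, - 8, - 2, 3  ,  4 , 4,9 ] 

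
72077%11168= 5069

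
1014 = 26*39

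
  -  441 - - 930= 489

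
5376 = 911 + 4465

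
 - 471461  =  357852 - 829313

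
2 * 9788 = 19576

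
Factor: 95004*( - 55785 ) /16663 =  - 5299798140/16663 = -2^2 * 3^3*5^1 * 7^1 * 13^1*19^( - 1 )  *  29^1*877^(  -  1)*3719^1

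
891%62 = 23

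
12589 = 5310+7279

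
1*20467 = 20467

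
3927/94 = 3927/94 = 41.78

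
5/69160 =1/13832  =  0.00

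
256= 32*8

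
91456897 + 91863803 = 183320700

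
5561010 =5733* 970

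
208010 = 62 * 3355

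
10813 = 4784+6029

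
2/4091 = 2/4091 = 0.00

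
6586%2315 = 1956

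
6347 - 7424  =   - 1077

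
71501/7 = 71501/7 = 10214.43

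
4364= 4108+256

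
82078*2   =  164156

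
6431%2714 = 1003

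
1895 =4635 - 2740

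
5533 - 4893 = 640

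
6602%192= 74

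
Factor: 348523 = 7^1*49789^1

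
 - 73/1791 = - 1 + 1718/1791 = - 0.04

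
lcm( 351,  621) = 8073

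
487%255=232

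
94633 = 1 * 94633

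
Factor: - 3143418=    - 2^1*3^1*523903^1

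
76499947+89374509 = 165874456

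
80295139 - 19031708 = 61263431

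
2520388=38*66326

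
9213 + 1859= 11072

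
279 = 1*279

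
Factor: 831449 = 839^1*991^1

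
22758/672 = 3793/112 = 33.87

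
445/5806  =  445/5806= 0.08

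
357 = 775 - 418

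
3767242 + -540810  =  3226432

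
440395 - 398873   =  41522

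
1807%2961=1807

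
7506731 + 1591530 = 9098261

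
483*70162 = 33888246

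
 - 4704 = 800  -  5504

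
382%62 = 10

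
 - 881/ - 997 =881/997 = 0.88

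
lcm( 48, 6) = 48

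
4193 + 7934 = 12127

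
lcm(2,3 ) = 6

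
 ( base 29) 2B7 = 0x7D8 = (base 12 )11b4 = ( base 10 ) 2008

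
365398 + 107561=472959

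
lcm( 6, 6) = 6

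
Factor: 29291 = 17^1*1723^1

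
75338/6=12556 + 1/3 = 12556.33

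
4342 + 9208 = 13550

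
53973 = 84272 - 30299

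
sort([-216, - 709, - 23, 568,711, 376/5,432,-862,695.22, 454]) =[-862, - 709,-216, - 23,  376/5,432, 454,568,695.22,  711 ]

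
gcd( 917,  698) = 1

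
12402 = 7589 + 4813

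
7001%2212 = 365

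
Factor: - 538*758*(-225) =91755900 = 2^2*3^2 * 5^2*269^1*379^1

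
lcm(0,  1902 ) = 0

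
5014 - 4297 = 717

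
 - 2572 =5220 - 7792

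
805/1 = 805  =  805.00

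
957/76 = 12+45/76 = 12.59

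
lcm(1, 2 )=2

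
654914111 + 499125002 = 1154039113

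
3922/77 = 3922/77 = 50.94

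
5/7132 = 5/7132 = 0.00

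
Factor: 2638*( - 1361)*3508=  - 12594835544 = - 2^3*877^1*1319^1*1361^1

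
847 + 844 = 1691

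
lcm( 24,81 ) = 648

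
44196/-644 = - 69  +  60/161=- 68.63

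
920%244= 188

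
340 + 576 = 916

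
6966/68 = 3483/34 = 102.44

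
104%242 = 104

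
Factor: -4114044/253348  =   - 3^3 *11^1*3463^1*63337^( - 1)=- 1028511/63337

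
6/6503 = 6/6503= 0.00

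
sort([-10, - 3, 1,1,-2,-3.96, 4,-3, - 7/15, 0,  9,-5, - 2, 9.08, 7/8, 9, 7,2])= [ - 10,-5, - 3.96,-3,-3, - 2,-2,  -  7/15,0,7/8,  1, 1, 2,4, 7,9, 9, 9.08 ]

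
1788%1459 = 329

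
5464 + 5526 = 10990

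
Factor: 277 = 277^1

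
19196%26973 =19196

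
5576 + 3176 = 8752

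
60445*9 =544005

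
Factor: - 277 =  -277^1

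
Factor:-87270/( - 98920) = 2^(  -  2 )* 3^1 * 2473^( - 1)*2909^1 = 8727/9892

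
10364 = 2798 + 7566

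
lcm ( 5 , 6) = 30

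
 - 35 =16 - 51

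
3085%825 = 610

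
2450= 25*98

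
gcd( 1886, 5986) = 82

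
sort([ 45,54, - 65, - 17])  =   [ - 65, - 17, 45,54]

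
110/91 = 110/91 = 1.21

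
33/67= 33/67 = 0.49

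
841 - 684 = 157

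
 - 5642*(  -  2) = 11284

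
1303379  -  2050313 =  - 746934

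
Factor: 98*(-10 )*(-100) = 98000 = 2^4*5^3*7^2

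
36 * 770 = 27720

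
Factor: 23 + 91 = 114 = 2^1*3^1*19^1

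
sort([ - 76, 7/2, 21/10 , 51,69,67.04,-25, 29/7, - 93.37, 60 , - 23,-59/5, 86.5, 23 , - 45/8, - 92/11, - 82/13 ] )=[ - 93.37, - 76 , - 25, - 23,-59/5,-92/11, - 82/13, - 45/8,21/10, 7/2, 29/7, 23 , 51,60,  67.04, 69,86.5]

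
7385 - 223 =7162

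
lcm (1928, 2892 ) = 5784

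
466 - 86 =380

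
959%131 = 42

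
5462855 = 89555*61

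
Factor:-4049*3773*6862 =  - 2^1*7^3*11^1*47^1*73^1*4049^1 = -104829929974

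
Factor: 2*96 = 2^6*3^1 = 192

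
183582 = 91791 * 2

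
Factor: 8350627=53^1*157559^1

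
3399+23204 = 26603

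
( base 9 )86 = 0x4e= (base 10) 78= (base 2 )1001110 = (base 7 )141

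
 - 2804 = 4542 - 7346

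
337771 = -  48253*( - 7 ) 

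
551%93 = 86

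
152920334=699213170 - 546292836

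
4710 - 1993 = 2717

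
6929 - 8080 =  -1151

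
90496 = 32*2828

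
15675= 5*3135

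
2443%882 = 679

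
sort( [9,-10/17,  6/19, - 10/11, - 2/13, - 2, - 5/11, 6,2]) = [ - 2 , - 10/11, - 10/17, - 5/11, - 2/13, 6/19, 2 , 6, 9]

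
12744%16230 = 12744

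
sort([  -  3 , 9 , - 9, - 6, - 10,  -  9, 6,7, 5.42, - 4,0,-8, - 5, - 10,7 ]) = [ - 10,  -  10 , -9 , - 9, - 8, -6, - 5, - 4,  -  3,0, 5.42,6,7, 7, 9] 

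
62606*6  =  375636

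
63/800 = 63/800 = 0.08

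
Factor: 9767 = 9767^1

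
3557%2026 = 1531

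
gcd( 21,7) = 7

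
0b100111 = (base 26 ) 1d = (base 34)15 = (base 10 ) 39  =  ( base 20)1j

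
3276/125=3276/125 = 26.21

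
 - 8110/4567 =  - 8110/4567 = - 1.78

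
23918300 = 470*50890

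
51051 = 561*91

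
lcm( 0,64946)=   0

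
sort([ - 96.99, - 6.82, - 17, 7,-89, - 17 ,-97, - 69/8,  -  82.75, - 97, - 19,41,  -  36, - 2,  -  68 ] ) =[ - 97,-97,- 96.99 , - 89, - 82.75, - 68  , - 36,-19, - 17,-17, - 69/8 , - 6.82, - 2,7 , 41]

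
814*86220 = 70183080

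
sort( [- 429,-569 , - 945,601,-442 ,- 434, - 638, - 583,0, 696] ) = [ - 945,  -  638,  -  583, - 569, - 442, - 434, -429, 0,601, 696 ]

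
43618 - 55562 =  - 11944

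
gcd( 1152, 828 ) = 36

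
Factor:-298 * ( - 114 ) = 33972=2^2 * 3^1*19^1 * 149^1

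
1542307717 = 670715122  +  871592595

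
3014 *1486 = 4478804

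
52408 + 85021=137429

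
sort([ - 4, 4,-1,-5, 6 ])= [ - 5, - 4, - 1,4 , 6 ] 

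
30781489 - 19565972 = 11215517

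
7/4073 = 7/4073= 0.00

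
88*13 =1144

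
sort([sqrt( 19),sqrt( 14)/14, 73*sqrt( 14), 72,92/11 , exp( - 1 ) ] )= [ sqrt(14)/14 , exp(-1), sqrt(19),92/11 , 72, 73*sqrt(14 )] 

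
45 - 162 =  - 117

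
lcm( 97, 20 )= 1940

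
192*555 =106560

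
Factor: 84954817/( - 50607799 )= - 11^( - 1 )*1327^ ( - 1)*1447^1*3467^( - 1 )*58711^1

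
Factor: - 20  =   - 2^2*5^1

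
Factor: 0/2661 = 0 = 0^1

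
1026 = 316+710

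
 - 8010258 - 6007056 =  - 14017314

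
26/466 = 13/233=0.06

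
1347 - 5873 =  - 4526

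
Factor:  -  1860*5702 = - 2^3*3^1 *5^1*31^1*2851^1= -  10605720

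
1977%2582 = 1977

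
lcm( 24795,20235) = 1760445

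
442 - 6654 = -6212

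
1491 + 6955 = 8446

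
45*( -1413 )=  -63585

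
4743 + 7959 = 12702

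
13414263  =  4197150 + 9217113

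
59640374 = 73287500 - 13647126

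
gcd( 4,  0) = 4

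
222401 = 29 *7669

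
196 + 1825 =2021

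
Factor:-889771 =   -  311^1 * 2861^1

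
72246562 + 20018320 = 92264882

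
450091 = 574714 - 124623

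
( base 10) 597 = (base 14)309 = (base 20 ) 19H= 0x255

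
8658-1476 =7182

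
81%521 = 81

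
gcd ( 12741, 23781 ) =3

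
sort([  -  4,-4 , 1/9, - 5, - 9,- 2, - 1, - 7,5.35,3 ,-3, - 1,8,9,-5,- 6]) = [ -9, - 7,-6,  -  5,-5, - 4, - 4, - 3, - 2, - 1, - 1,1/9,3, 5.35 , 8,9]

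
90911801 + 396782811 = 487694612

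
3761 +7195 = 10956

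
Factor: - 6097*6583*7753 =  -311178679903 = -7^1*13^1*29^1* 67^1*227^1*7753^1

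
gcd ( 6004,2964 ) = 76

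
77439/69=25813/23=1122.30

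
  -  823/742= -2+661/742 = -1.11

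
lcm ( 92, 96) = 2208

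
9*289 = 2601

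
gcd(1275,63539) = 1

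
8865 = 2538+6327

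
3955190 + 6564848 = 10520038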